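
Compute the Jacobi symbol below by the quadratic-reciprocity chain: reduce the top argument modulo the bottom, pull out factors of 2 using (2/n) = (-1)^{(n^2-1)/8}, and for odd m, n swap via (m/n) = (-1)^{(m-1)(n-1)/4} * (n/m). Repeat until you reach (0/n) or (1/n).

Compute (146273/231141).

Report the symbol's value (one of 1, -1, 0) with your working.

1

reciprocity: (146273/231141) = +1·(231141/146273) since 146273 mod 4 = 1, 231141 mod 4 = 1; sign now +1
(231141/146273) = (84868/146273)   [reduce mod 146273]
84868 = 2^2·21217; (2/146273) = +1 since 146273 mod 8 = 1, so (84868/146273) = (+1)^2·(21217/146273); sign now +1
reciprocity: (21217/146273) = +1·(146273/21217) since 21217 mod 4 = 1, 146273 mod 4 = 1; sign now +1
(146273/21217) = (18971/21217)   [reduce mod 21217]
reciprocity: (18971/21217) = +1·(21217/18971) since 18971 mod 4 = 3, 21217 mod 4 = 1; sign now +1
(21217/18971) = (2246/18971)   [reduce mod 18971]
2246 = 2^1·1123; (2/18971) = -1 since 18971 mod 8 = 3, so (2246/18971) = (-1)^1·(1123/18971); sign now -1
reciprocity: (1123/18971) = -1·(18971/1123) since 1123 mod 4 = 3, 18971 mod 4 = 3; sign now +1
(18971/1123) = (1003/1123)   [reduce mod 1123]
reciprocity: (1003/1123) = -1·(1123/1003) since 1003 mod 4 = 3, 1123 mod 4 = 3; sign now -1
(1123/1003) = (120/1003)   [reduce mod 1003]
120 = 2^3·15; (2/1003) = -1 since 1003 mod 8 = 3, so (120/1003) = (-1)^3·(15/1003); sign now +1
reciprocity: (15/1003) = -1·(1003/15) since 15 mod 4 = 3, 1003 mod 4 = 3; sign now -1
(1003/15) = (13/15)   [reduce mod 15]
reciprocity: (13/15) = +1·(15/13) since 13 mod 4 = 1, 15 mod 4 = 3; sign now -1
(15/13) = (2/13)   [reduce mod 13]
2 = 2^1·1; (2/13) = -1 since 13 mod 8 = 5, so (2/13) = (-1)^1·(1/13); sign now +1
(1/13) = 1; final value = sign = +1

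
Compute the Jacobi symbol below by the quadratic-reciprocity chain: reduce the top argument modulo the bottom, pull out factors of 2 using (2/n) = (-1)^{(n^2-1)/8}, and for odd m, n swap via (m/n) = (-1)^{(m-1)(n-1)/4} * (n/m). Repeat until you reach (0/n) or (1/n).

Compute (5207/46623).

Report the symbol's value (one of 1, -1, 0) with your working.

-1

flip (5207/46623) -> (46623/5207): both odd, 5207 mod 4 = 3, 46623 mod 4 = 3, so the flip contributes -1; sign now -1
(46623/5207): 46623 mod 5207 = 4967, so (46623/5207) = (4967/5207)
flip (4967/5207) -> (5207/4967): both odd, 4967 mod 4 = 3, 5207 mod 4 = 3, so the flip contributes -1; sign now +1
(5207/4967): 5207 mod 4967 = 240, so (5207/4967) = (240/4967)
factor out 2^4: 240 = 2^4·15; with 4967 mod 8 = 7, (2/4967) = +1; sign now +1; continue with (15/4967)
flip (15/4967) -> (4967/15): both odd, 15 mod 4 = 3, 4967 mod 4 = 3, so the flip contributes -1; sign now -1
(4967/15): 4967 mod 15 = 2, so (4967/15) = (2/15)
factor out 2^1: 2 = 2^1·1; with 15 mod 8 = 7, (2/15) = +1; sign now -1; continue with (1/15)
reached (1/15) = 1, so the symbol is -1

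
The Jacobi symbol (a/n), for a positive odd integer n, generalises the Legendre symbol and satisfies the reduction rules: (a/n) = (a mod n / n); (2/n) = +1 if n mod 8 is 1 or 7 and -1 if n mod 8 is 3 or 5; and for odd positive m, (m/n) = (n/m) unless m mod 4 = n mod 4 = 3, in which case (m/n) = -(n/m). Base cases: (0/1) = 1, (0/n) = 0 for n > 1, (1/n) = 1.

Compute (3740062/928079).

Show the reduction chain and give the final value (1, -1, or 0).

-1

(3740062/928079) = (27746/928079)   [reduce mod 928079]
27746 = 2^1·13873; (2/928079) = +1 since 928079 mod 8 = 7, so (27746/928079) = (+1)^1·(13873/928079); sign now +1
reciprocity: (13873/928079) = +1·(928079/13873) since 13873 mod 4 = 1, 928079 mod 4 = 3; sign now +1
(928079/13873) = (12461/13873)   [reduce mod 13873]
reciprocity: (12461/13873) = +1·(13873/12461) since 12461 mod 4 = 1, 13873 mod 4 = 1; sign now +1
(13873/12461) = (1412/12461)   [reduce mod 12461]
1412 = 2^2·353; (2/12461) = -1 since 12461 mod 8 = 5, so (1412/12461) = (-1)^2·(353/12461); sign now +1
reciprocity: (353/12461) = +1·(12461/353) since 353 mod 4 = 1, 12461 mod 4 = 1; sign now +1
(12461/353) = (106/353)   [reduce mod 353]
106 = 2^1·53; (2/353) = +1 since 353 mod 8 = 1, so (106/353) = (+1)^1·(53/353); sign now +1
reciprocity: (53/353) = +1·(353/53) since 53 mod 4 = 1, 353 mod 4 = 1; sign now +1
(353/53) = (35/53)   [reduce mod 53]
reciprocity: (35/53) = +1·(53/35) since 35 mod 4 = 3, 53 mod 4 = 1; sign now +1
(53/35) = (18/35)   [reduce mod 35]
18 = 2^1·9; (2/35) = -1 since 35 mod 8 = 3, so (18/35) = (-1)^1·(9/35); sign now -1
reciprocity: (9/35) = +1·(35/9) since 9 mod 4 = 1, 35 mod 4 = 3; sign now -1
(35/9) = (8/9)   [reduce mod 9]
8 = 2^3·1; (2/9) = +1 since 9 mod 8 = 1, so (8/9) = (+1)^3·(1/9); sign now -1
(1/9) = 1; final value = sign = -1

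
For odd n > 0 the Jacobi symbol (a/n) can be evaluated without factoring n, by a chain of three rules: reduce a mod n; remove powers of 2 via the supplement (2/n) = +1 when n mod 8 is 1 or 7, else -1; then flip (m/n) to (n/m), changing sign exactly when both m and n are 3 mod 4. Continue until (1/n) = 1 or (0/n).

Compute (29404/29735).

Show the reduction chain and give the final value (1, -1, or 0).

1

29404 = 2^2·7351; (2/29735) = +1 since 29735 mod 8 = 7, so (29404/29735) = (+1)^2·(7351/29735); sign now +1
reciprocity: (7351/29735) = -1·(29735/7351) since 7351 mod 4 = 3, 29735 mod 4 = 3; sign now -1
(29735/7351) = (331/7351)   [reduce mod 7351]
reciprocity: (331/7351) = -1·(7351/331) since 331 mod 4 = 3, 7351 mod 4 = 3; sign now +1
(7351/331) = (69/331)   [reduce mod 331]
reciprocity: (69/331) = +1·(331/69) since 69 mod 4 = 1, 331 mod 4 = 3; sign now +1
(331/69) = (55/69)   [reduce mod 69]
reciprocity: (55/69) = +1·(69/55) since 55 mod 4 = 3, 69 mod 4 = 1; sign now +1
(69/55) = (14/55)   [reduce mod 55]
14 = 2^1·7; (2/55) = +1 since 55 mod 8 = 7, so (14/55) = (+1)^1·(7/55); sign now +1
reciprocity: (7/55) = -1·(55/7) since 7 mod 4 = 3, 55 mod 4 = 3; sign now -1
(55/7) = (6/7)   [reduce mod 7]
6 = 2^1·3; (2/7) = +1 since 7 mod 8 = 7, so (6/7) = (+1)^1·(3/7); sign now -1
reciprocity: (3/7) = -1·(7/3) since 3 mod 4 = 3, 7 mod 4 = 3; sign now +1
(7/3) = (1/3)   [reduce mod 3]
(1/3) = 1; final value = sign = +1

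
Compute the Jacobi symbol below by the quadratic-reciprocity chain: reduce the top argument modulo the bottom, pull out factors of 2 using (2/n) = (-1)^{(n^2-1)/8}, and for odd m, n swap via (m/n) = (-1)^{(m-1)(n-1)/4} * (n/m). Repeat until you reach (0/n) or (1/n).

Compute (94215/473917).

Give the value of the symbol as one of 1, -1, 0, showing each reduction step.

1

reciprocity: (94215/473917) = +1·(473917/94215) since 94215 mod 4 = 3, 473917 mod 4 = 1; sign now +1
(473917/94215) = (2842/94215)   [reduce mod 94215]
2842 = 2^1·1421; (2/94215) = +1 since 94215 mod 8 = 7, so (2842/94215) = (+1)^1·(1421/94215); sign now +1
reciprocity: (1421/94215) = +1·(94215/1421) since 1421 mod 4 = 1, 94215 mod 4 = 3; sign now +1
(94215/1421) = (429/1421)   [reduce mod 1421]
reciprocity: (429/1421) = +1·(1421/429) since 429 mod 4 = 1, 1421 mod 4 = 1; sign now +1
(1421/429) = (134/429)   [reduce mod 429]
134 = 2^1·67; (2/429) = -1 since 429 mod 8 = 5, so (134/429) = (-1)^1·(67/429); sign now -1
reciprocity: (67/429) = +1·(429/67) since 67 mod 4 = 3, 429 mod 4 = 1; sign now -1
(429/67) = (27/67)   [reduce mod 67]
reciprocity: (27/67) = -1·(67/27) since 27 mod 4 = 3, 67 mod 4 = 3; sign now +1
(67/27) = (13/27)   [reduce mod 27]
reciprocity: (13/27) = +1·(27/13) since 13 mod 4 = 1, 27 mod 4 = 3; sign now +1
(27/13) = (1/13)   [reduce mod 13]
(1/13) = 1; final value = sign = +1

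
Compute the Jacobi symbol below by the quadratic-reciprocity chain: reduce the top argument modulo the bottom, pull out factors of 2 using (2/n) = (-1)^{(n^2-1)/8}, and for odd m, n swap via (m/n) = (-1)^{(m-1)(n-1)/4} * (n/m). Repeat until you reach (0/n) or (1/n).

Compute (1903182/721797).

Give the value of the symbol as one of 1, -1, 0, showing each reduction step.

(1903182/721797): 1903182 mod 721797 = 459588, so (1903182/721797) = (459588/721797)
factor out 2^2: 459588 = 2^2·114897; with 721797 mod 8 = 5, (2/721797) = -1; sign now +1; continue with (114897/721797)
flip (114897/721797) -> (721797/114897): both odd, 114897 mod 4 = 1, 721797 mod 4 = 1, so the flip contributes +1; sign now +1
(721797/114897): 721797 mod 114897 = 32415, so (721797/114897) = (32415/114897)
flip (32415/114897) -> (114897/32415): both odd, 32415 mod 4 = 3, 114897 mod 4 = 1, so the flip contributes +1; sign now +1
(114897/32415): 114897 mod 32415 = 17652, so (114897/32415) = (17652/32415)
factor out 2^2: 17652 = 2^2·4413; with 32415 mod 8 = 7, (2/32415) = +1; sign now +1; continue with (4413/32415)
flip (4413/32415) -> (32415/4413): both odd, 4413 mod 4 = 1, 32415 mod 4 = 3, so the flip contributes +1; sign now +1
(32415/4413): 32415 mod 4413 = 1524, so (32415/4413) = (1524/4413)
factor out 2^2: 1524 = 2^2·381; with 4413 mod 8 = 5, (2/4413) = -1; sign now +1; continue with (381/4413)
flip (381/4413) -> (4413/381): both odd, 381 mod 4 = 1, 4413 mod 4 = 1, so the flip contributes +1; sign now +1
(4413/381): 4413 mod 381 = 222, so (4413/381) = (222/381)
factor out 2^1: 222 = 2^1·111; with 381 mod 8 = 5, (2/381) = -1; sign now -1; continue with (111/381)
flip (111/381) -> (381/111): both odd, 111 mod 4 = 3, 381 mod 4 = 1, so the flip contributes +1; sign now -1
(381/111): 381 mod 111 = 48, so (381/111) = (48/111)
factor out 2^4: 48 = 2^4·3; with 111 mod 8 = 7, (2/111) = +1; sign now -1; continue with (3/111)
flip (3/111) -> (111/3): both odd, 3 mod 4 = 3, 111 mod 4 = 3, so the flip contributes -1; sign now +1
(111/3): 111 mod 3 = 0, so (111/3) = (0/3)
reached (0/3); gcd(a, n) > 1, so (0/3) = 0 and the symbol is 0

0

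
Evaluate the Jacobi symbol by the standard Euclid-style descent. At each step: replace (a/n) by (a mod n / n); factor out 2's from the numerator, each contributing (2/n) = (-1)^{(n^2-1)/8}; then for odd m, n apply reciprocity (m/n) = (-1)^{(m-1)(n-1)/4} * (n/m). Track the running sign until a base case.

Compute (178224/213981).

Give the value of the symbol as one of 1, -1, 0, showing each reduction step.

0

factor out 2^4: 178224 = 2^4·11139; with 213981 mod 8 = 5, (2/213981) = -1; sign now +1; continue with (11139/213981)
flip (11139/213981) -> (213981/11139): both odd, 11139 mod 4 = 3, 213981 mod 4 = 1, so the flip contributes +1; sign now +1
(213981/11139): 213981 mod 11139 = 2340, so (213981/11139) = (2340/11139)
factor out 2^2: 2340 = 2^2·585; with 11139 mod 8 = 3, (2/11139) = -1; sign now +1; continue with (585/11139)
flip (585/11139) -> (11139/585): both odd, 585 mod 4 = 1, 11139 mod 4 = 3, so the flip contributes +1; sign now +1
(11139/585): 11139 mod 585 = 24, so (11139/585) = (24/585)
factor out 2^3: 24 = 2^3·3; with 585 mod 8 = 1, (2/585) = +1; sign now +1; continue with (3/585)
flip (3/585) -> (585/3): both odd, 3 mod 4 = 3, 585 mod 4 = 1, so the flip contributes +1; sign now +1
(585/3): 585 mod 3 = 0, so (585/3) = (0/3)
reached (0/3); gcd(a, n) > 1, so (0/3) = 0 and the symbol is 0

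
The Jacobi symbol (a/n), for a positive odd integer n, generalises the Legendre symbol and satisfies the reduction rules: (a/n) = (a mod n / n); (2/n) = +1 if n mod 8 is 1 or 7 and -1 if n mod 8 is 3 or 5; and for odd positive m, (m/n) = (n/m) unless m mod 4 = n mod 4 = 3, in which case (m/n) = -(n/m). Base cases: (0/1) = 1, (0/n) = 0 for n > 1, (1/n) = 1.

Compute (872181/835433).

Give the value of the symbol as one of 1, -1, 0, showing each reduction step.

(872181/835433): 872181 mod 835433 = 36748, so (872181/835433) = (36748/835433)
factor out 2^2: 36748 = 2^2·9187; with 835433 mod 8 = 1, (2/835433) = +1; sign now +1; continue with (9187/835433)
flip (9187/835433) -> (835433/9187): both odd, 9187 mod 4 = 3, 835433 mod 4 = 1, so the flip contributes +1; sign now +1
(835433/9187): 835433 mod 9187 = 8603, so (835433/9187) = (8603/9187)
flip (8603/9187) -> (9187/8603): both odd, 8603 mod 4 = 3, 9187 mod 4 = 3, so the flip contributes -1; sign now -1
(9187/8603): 9187 mod 8603 = 584, so (9187/8603) = (584/8603)
factor out 2^3: 584 = 2^3·73; with 8603 mod 8 = 3, (2/8603) = -1; sign now +1; continue with (73/8603)
flip (73/8603) -> (8603/73): both odd, 73 mod 4 = 1, 8603 mod 4 = 3, so the flip contributes +1; sign now +1
(8603/73): 8603 mod 73 = 62, so (8603/73) = (62/73)
factor out 2^1: 62 = 2^1·31; with 73 mod 8 = 1, (2/73) = +1; sign now +1; continue with (31/73)
flip (31/73) -> (73/31): both odd, 31 mod 4 = 3, 73 mod 4 = 1, so the flip contributes +1; sign now +1
(73/31): 73 mod 31 = 11, so (73/31) = (11/31)
flip (11/31) -> (31/11): both odd, 11 mod 4 = 3, 31 mod 4 = 3, so the flip contributes -1; sign now -1
(31/11): 31 mod 11 = 9, so (31/11) = (9/11)
flip (9/11) -> (11/9): both odd, 9 mod 4 = 1, 11 mod 4 = 3, so the flip contributes +1; sign now -1
(11/9): 11 mod 9 = 2, so (11/9) = (2/9)
factor out 2^1: 2 = 2^1·1; with 9 mod 8 = 1, (2/9) = +1; sign now -1; continue with (1/9)
reached (1/9) = 1, so the symbol is -1

-1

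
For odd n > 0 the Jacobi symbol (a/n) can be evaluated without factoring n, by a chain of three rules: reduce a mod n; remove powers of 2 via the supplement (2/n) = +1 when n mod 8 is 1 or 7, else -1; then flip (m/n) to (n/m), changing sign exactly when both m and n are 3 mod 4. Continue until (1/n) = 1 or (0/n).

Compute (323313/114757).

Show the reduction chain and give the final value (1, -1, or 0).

(323313/114757) = (93799/114757)   [reduce mod 114757]
reciprocity: (93799/114757) = +1·(114757/93799) since 93799 mod 4 = 3, 114757 mod 4 = 1; sign now +1
(114757/93799) = (20958/93799)   [reduce mod 93799]
20958 = 2^1·10479; (2/93799) = +1 since 93799 mod 8 = 7, so (20958/93799) = (+1)^1·(10479/93799); sign now +1
reciprocity: (10479/93799) = -1·(93799/10479) since 10479 mod 4 = 3, 93799 mod 4 = 3; sign now -1
(93799/10479) = (9967/10479)   [reduce mod 10479]
reciprocity: (9967/10479) = -1·(10479/9967) since 9967 mod 4 = 3, 10479 mod 4 = 3; sign now +1
(10479/9967) = (512/9967)   [reduce mod 9967]
512 = 2^9·1; (2/9967) = +1 since 9967 mod 8 = 7, so (512/9967) = (+1)^9·(1/9967); sign now +1
(1/9967) = 1; final value = sign = +1

1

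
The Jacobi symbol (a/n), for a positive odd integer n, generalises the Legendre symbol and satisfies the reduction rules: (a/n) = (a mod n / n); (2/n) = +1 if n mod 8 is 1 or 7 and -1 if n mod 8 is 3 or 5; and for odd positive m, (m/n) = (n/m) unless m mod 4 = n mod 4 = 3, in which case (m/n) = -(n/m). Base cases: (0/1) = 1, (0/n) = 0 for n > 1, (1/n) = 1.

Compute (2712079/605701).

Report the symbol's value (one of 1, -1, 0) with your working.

0

(2712079/605701): 2712079 mod 605701 = 289275, so (2712079/605701) = (289275/605701)
flip (289275/605701) -> (605701/289275): both odd, 289275 mod 4 = 3, 605701 mod 4 = 1, so the flip contributes +1; sign now +1
(605701/289275): 605701 mod 289275 = 27151, so (605701/289275) = (27151/289275)
flip (27151/289275) -> (289275/27151): both odd, 27151 mod 4 = 3, 289275 mod 4 = 3, so the flip contributes -1; sign now -1
(289275/27151): 289275 mod 27151 = 17765, so (289275/27151) = (17765/27151)
flip (17765/27151) -> (27151/17765): both odd, 17765 mod 4 = 1, 27151 mod 4 = 3, so the flip contributes +1; sign now -1
(27151/17765): 27151 mod 17765 = 9386, so (27151/17765) = (9386/17765)
factor out 2^1: 9386 = 2^1·4693; with 17765 mod 8 = 5, (2/17765) = -1; sign now +1; continue with (4693/17765)
flip (4693/17765) -> (17765/4693): both odd, 4693 mod 4 = 1, 17765 mod 4 = 1, so the flip contributes +1; sign now +1
(17765/4693): 17765 mod 4693 = 3686, so (17765/4693) = (3686/4693)
factor out 2^1: 3686 = 2^1·1843; with 4693 mod 8 = 5, (2/4693) = -1; sign now -1; continue with (1843/4693)
flip (1843/4693) -> (4693/1843): both odd, 1843 mod 4 = 3, 4693 mod 4 = 1, so the flip contributes +1; sign now -1
(4693/1843): 4693 mod 1843 = 1007, so (4693/1843) = (1007/1843)
flip (1007/1843) -> (1843/1007): both odd, 1007 mod 4 = 3, 1843 mod 4 = 3, so the flip contributes -1; sign now +1
(1843/1007): 1843 mod 1007 = 836, so (1843/1007) = (836/1007)
factor out 2^2: 836 = 2^2·209; with 1007 mod 8 = 7, (2/1007) = +1; sign now +1; continue with (209/1007)
flip (209/1007) -> (1007/209): both odd, 209 mod 4 = 1, 1007 mod 4 = 3, so the flip contributes +1; sign now +1
(1007/209): 1007 mod 209 = 171, so (1007/209) = (171/209)
flip (171/209) -> (209/171): both odd, 171 mod 4 = 3, 209 mod 4 = 1, so the flip contributes +1; sign now +1
(209/171): 209 mod 171 = 38, so (209/171) = (38/171)
factor out 2^1: 38 = 2^1·19; with 171 mod 8 = 3, (2/171) = -1; sign now -1; continue with (19/171)
flip (19/171) -> (171/19): both odd, 19 mod 4 = 3, 171 mod 4 = 3, so the flip contributes -1; sign now +1
(171/19): 171 mod 19 = 0, so (171/19) = (0/19)
reached (0/19); gcd(a, n) > 1, so (0/19) = 0 and the symbol is 0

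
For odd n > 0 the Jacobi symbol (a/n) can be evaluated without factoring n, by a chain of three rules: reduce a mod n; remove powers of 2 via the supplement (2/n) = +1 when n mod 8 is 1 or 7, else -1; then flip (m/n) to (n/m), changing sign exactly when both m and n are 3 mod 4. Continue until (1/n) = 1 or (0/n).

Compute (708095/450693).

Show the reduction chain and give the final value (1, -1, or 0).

(708095/450693): 708095 mod 450693 = 257402, so (708095/450693) = (257402/450693)
factor out 2^1: 257402 = 2^1·128701; with 450693 mod 8 = 5, (2/450693) = -1; sign now -1; continue with (128701/450693)
flip (128701/450693) -> (450693/128701): both odd, 128701 mod 4 = 1, 450693 mod 4 = 1, so the flip contributes +1; sign now -1
(450693/128701): 450693 mod 128701 = 64590, so (450693/128701) = (64590/128701)
factor out 2^1: 64590 = 2^1·32295; with 128701 mod 8 = 5, (2/128701) = -1; sign now +1; continue with (32295/128701)
flip (32295/128701) -> (128701/32295): both odd, 32295 mod 4 = 3, 128701 mod 4 = 1, so the flip contributes +1; sign now +1
(128701/32295): 128701 mod 32295 = 31816, so (128701/32295) = (31816/32295)
factor out 2^3: 31816 = 2^3·3977; with 32295 mod 8 = 7, (2/32295) = +1; sign now +1; continue with (3977/32295)
flip (3977/32295) -> (32295/3977): both odd, 3977 mod 4 = 1, 32295 mod 4 = 3, so the flip contributes +1; sign now +1
(32295/3977): 32295 mod 3977 = 479, so (32295/3977) = (479/3977)
flip (479/3977) -> (3977/479): both odd, 479 mod 4 = 3, 3977 mod 4 = 1, so the flip contributes +1; sign now +1
(3977/479): 3977 mod 479 = 145, so (3977/479) = (145/479)
flip (145/479) -> (479/145): both odd, 145 mod 4 = 1, 479 mod 4 = 3, so the flip contributes +1; sign now +1
(479/145): 479 mod 145 = 44, so (479/145) = (44/145)
factor out 2^2: 44 = 2^2·11; with 145 mod 8 = 1, (2/145) = +1; sign now +1; continue with (11/145)
flip (11/145) -> (145/11): both odd, 11 mod 4 = 3, 145 mod 4 = 1, so the flip contributes +1; sign now +1
(145/11): 145 mod 11 = 2, so (145/11) = (2/11)
factor out 2^1: 2 = 2^1·1; with 11 mod 8 = 3, (2/11) = -1; sign now -1; continue with (1/11)
reached (1/11) = 1, so the symbol is -1

-1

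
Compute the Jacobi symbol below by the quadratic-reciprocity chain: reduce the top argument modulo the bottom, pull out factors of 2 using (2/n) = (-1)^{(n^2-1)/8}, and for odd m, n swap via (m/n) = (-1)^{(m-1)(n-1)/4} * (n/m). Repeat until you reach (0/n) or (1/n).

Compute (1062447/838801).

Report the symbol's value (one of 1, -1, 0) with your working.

(1062447/838801) = (223646/838801)   [reduce mod 838801]
223646 = 2^1·111823; (2/838801) = +1 since 838801 mod 8 = 1, so (223646/838801) = (+1)^1·(111823/838801); sign now +1
reciprocity: (111823/838801) = +1·(838801/111823) since 111823 mod 4 = 3, 838801 mod 4 = 1; sign now +1
(838801/111823) = (56040/111823)   [reduce mod 111823]
56040 = 2^3·7005; (2/111823) = +1 since 111823 mod 8 = 7, so (56040/111823) = (+1)^3·(7005/111823); sign now +1
reciprocity: (7005/111823) = +1·(111823/7005) since 7005 mod 4 = 1, 111823 mod 4 = 3; sign now +1
(111823/7005) = (6748/7005)   [reduce mod 7005]
6748 = 2^2·1687; (2/7005) = -1 since 7005 mod 8 = 5, so (6748/7005) = (-1)^2·(1687/7005); sign now +1
reciprocity: (1687/7005) = +1·(7005/1687) since 1687 mod 4 = 3, 7005 mod 4 = 1; sign now +1
(7005/1687) = (257/1687)   [reduce mod 1687]
reciprocity: (257/1687) = +1·(1687/257) since 257 mod 4 = 1, 1687 mod 4 = 3; sign now +1
(1687/257) = (145/257)   [reduce mod 257]
reciprocity: (145/257) = +1·(257/145) since 145 mod 4 = 1, 257 mod 4 = 1; sign now +1
(257/145) = (112/145)   [reduce mod 145]
112 = 2^4·7; (2/145) = +1 since 145 mod 8 = 1, so (112/145) = (+1)^4·(7/145); sign now +1
reciprocity: (7/145) = +1·(145/7) since 7 mod 4 = 3, 145 mod 4 = 1; sign now +1
(145/7) = (5/7)   [reduce mod 7]
reciprocity: (5/7) = +1·(7/5) since 5 mod 4 = 1, 7 mod 4 = 3; sign now +1
(7/5) = (2/5)   [reduce mod 5]
2 = 2^1·1; (2/5) = -1 since 5 mod 8 = 5, so (2/5) = (-1)^1·(1/5); sign now -1
(1/5) = 1; final value = sign = -1

-1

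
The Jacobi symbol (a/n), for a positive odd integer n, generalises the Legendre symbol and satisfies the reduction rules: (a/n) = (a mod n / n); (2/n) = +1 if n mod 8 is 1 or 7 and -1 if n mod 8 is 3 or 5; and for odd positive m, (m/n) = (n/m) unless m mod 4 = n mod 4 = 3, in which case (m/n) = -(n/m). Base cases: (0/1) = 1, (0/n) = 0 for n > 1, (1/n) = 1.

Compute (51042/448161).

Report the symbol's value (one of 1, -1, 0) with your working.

factor out 2^1: 51042 = 2^1·25521; with 448161 mod 8 = 1, (2/448161) = +1; sign now +1; continue with (25521/448161)
flip (25521/448161) -> (448161/25521): both odd, 25521 mod 4 = 1, 448161 mod 4 = 1, so the flip contributes +1; sign now +1
(448161/25521): 448161 mod 25521 = 14304, so (448161/25521) = (14304/25521)
factor out 2^5: 14304 = 2^5·447; with 25521 mod 8 = 1, (2/25521) = +1; sign now +1; continue with (447/25521)
flip (447/25521) -> (25521/447): both odd, 447 mod 4 = 3, 25521 mod 4 = 1, so the flip contributes +1; sign now +1
(25521/447): 25521 mod 447 = 42, so (25521/447) = (42/447)
factor out 2^1: 42 = 2^1·21; with 447 mod 8 = 7, (2/447) = +1; sign now +1; continue with (21/447)
flip (21/447) -> (447/21): both odd, 21 mod 4 = 1, 447 mod 4 = 3, so the flip contributes +1; sign now +1
(447/21): 447 mod 21 = 6, so (447/21) = (6/21)
factor out 2^1: 6 = 2^1·3; with 21 mod 8 = 5, (2/21) = -1; sign now -1; continue with (3/21)
flip (3/21) -> (21/3): both odd, 3 mod 4 = 3, 21 mod 4 = 1, so the flip contributes +1; sign now -1
(21/3): 21 mod 3 = 0, so (21/3) = (0/3)
reached (0/3); gcd(a, n) > 1, so (0/3) = 0 and the symbol is 0

0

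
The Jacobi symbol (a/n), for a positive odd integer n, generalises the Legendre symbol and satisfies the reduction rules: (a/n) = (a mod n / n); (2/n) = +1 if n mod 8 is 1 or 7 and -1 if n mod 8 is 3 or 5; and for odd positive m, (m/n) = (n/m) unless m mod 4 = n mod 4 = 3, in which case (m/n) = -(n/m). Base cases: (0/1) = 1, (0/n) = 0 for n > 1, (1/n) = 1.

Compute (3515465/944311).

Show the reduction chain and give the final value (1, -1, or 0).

(3515465/944311) = (682532/944311)   [reduce mod 944311]
682532 = 2^2·170633; (2/944311) = +1 since 944311 mod 8 = 7, so (682532/944311) = (+1)^2·(170633/944311); sign now +1
reciprocity: (170633/944311) = +1·(944311/170633) since 170633 mod 4 = 1, 944311 mod 4 = 3; sign now +1
(944311/170633) = (91146/170633)   [reduce mod 170633]
91146 = 2^1·45573; (2/170633) = +1 since 170633 mod 8 = 1, so (91146/170633) = (+1)^1·(45573/170633); sign now +1
reciprocity: (45573/170633) = +1·(170633/45573) since 45573 mod 4 = 1, 170633 mod 4 = 1; sign now +1
(170633/45573) = (33914/45573)   [reduce mod 45573]
33914 = 2^1·16957; (2/45573) = -1 since 45573 mod 8 = 5, so (33914/45573) = (-1)^1·(16957/45573); sign now -1
reciprocity: (16957/45573) = +1·(45573/16957) since 16957 mod 4 = 1, 45573 mod 4 = 1; sign now -1
(45573/16957) = (11659/16957)   [reduce mod 16957]
reciprocity: (11659/16957) = +1·(16957/11659) since 11659 mod 4 = 3, 16957 mod 4 = 1; sign now -1
(16957/11659) = (5298/11659)   [reduce mod 11659]
5298 = 2^1·2649; (2/11659) = -1 since 11659 mod 8 = 3, so (5298/11659) = (-1)^1·(2649/11659); sign now +1
reciprocity: (2649/11659) = +1·(11659/2649) since 2649 mod 4 = 1, 11659 mod 4 = 3; sign now +1
(11659/2649) = (1063/2649)   [reduce mod 2649]
reciprocity: (1063/2649) = +1·(2649/1063) since 1063 mod 4 = 3, 2649 mod 4 = 1; sign now +1
(2649/1063) = (523/1063)   [reduce mod 1063]
reciprocity: (523/1063) = -1·(1063/523) since 523 mod 4 = 3, 1063 mod 4 = 3; sign now -1
(1063/523) = (17/523)   [reduce mod 523]
reciprocity: (17/523) = +1·(523/17) since 17 mod 4 = 1, 523 mod 4 = 3; sign now -1
(523/17) = (13/17)   [reduce mod 17]
reciprocity: (13/17) = +1·(17/13) since 13 mod 4 = 1, 17 mod 4 = 1; sign now -1
(17/13) = (4/13)   [reduce mod 13]
4 = 2^2·1; (2/13) = -1 since 13 mod 8 = 5, so (4/13) = (-1)^2·(1/13); sign now -1
(1/13) = 1; final value = sign = -1

-1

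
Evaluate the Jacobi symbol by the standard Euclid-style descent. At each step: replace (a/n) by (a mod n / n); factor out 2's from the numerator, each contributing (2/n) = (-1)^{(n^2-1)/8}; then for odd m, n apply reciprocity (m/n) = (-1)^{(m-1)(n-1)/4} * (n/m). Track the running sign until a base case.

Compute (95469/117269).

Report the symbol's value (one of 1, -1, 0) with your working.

flip (95469/117269) -> (117269/95469): both odd, 95469 mod 4 = 1, 117269 mod 4 = 1, so the flip contributes +1; sign now +1
(117269/95469): 117269 mod 95469 = 21800, so (117269/95469) = (21800/95469)
factor out 2^3: 21800 = 2^3·2725; with 95469 mod 8 = 5, (2/95469) = -1; sign now -1; continue with (2725/95469)
flip (2725/95469) -> (95469/2725): both odd, 2725 mod 4 = 1, 95469 mod 4 = 1, so the flip contributes +1; sign now -1
(95469/2725): 95469 mod 2725 = 94, so (95469/2725) = (94/2725)
factor out 2^1: 94 = 2^1·47; with 2725 mod 8 = 5, (2/2725) = -1; sign now +1; continue with (47/2725)
flip (47/2725) -> (2725/47): both odd, 47 mod 4 = 3, 2725 mod 4 = 1, so the flip contributes +1; sign now +1
(2725/47): 2725 mod 47 = 46, so (2725/47) = (46/47)
factor out 2^1: 46 = 2^1·23; with 47 mod 8 = 7, (2/47) = +1; sign now +1; continue with (23/47)
flip (23/47) -> (47/23): both odd, 23 mod 4 = 3, 47 mod 4 = 3, so the flip contributes -1; sign now -1
(47/23): 47 mod 23 = 1, so (47/23) = (1/23)
reached (1/23) = 1, so the symbol is -1

-1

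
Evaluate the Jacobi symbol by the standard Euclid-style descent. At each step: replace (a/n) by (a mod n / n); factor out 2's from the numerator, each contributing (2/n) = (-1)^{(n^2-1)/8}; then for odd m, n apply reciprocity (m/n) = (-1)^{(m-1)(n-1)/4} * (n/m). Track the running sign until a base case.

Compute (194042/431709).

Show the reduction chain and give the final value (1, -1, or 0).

-1

factor out 2^1: 194042 = 2^1·97021; with 431709 mod 8 = 5, (2/431709) = -1; sign now -1; continue with (97021/431709)
flip (97021/431709) -> (431709/97021): both odd, 97021 mod 4 = 1, 431709 mod 4 = 1, so the flip contributes +1; sign now -1
(431709/97021): 431709 mod 97021 = 43625, so (431709/97021) = (43625/97021)
flip (43625/97021) -> (97021/43625): both odd, 43625 mod 4 = 1, 97021 mod 4 = 1, so the flip contributes +1; sign now -1
(97021/43625): 97021 mod 43625 = 9771, so (97021/43625) = (9771/43625)
flip (9771/43625) -> (43625/9771): both odd, 9771 mod 4 = 3, 43625 mod 4 = 1, so the flip contributes +1; sign now -1
(43625/9771): 43625 mod 9771 = 4541, so (43625/9771) = (4541/9771)
flip (4541/9771) -> (9771/4541): both odd, 4541 mod 4 = 1, 9771 mod 4 = 3, so the flip contributes +1; sign now -1
(9771/4541): 9771 mod 4541 = 689, so (9771/4541) = (689/4541)
flip (689/4541) -> (4541/689): both odd, 689 mod 4 = 1, 4541 mod 4 = 1, so the flip contributes +1; sign now -1
(4541/689): 4541 mod 689 = 407, so (4541/689) = (407/689)
flip (407/689) -> (689/407): both odd, 407 mod 4 = 3, 689 mod 4 = 1, so the flip contributes +1; sign now -1
(689/407): 689 mod 407 = 282, so (689/407) = (282/407)
factor out 2^1: 282 = 2^1·141; with 407 mod 8 = 7, (2/407) = +1; sign now -1; continue with (141/407)
flip (141/407) -> (407/141): both odd, 141 mod 4 = 1, 407 mod 4 = 3, so the flip contributes +1; sign now -1
(407/141): 407 mod 141 = 125, so (407/141) = (125/141)
flip (125/141) -> (141/125): both odd, 125 mod 4 = 1, 141 mod 4 = 1, so the flip contributes +1; sign now -1
(141/125): 141 mod 125 = 16, so (141/125) = (16/125)
factor out 2^4: 16 = 2^4·1; with 125 mod 8 = 5, (2/125) = -1; sign now -1; continue with (1/125)
reached (1/125) = 1, so the symbol is -1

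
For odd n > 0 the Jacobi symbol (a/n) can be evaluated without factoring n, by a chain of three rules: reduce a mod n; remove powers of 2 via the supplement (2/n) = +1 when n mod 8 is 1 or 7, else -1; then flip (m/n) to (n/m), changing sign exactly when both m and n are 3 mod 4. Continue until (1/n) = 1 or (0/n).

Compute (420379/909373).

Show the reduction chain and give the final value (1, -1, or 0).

1

reciprocity: (420379/909373) = +1·(909373/420379) since 420379 mod 4 = 3, 909373 mod 4 = 1; sign now +1
(909373/420379) = (68615/420379)   [reduce mod 420379]
reciprocity: (68615/420379) = -1·(420379/68615) since 68615 mod 4 = 3, 420379 mod 4 = 3; sign now -1
(420379/68615) = (8689/68615)   [reduce mod 68615]
reciprocity: (8689/68615) = +1·(68615/8689) since 8689 mod 4 = 1, 68615 mod 4 = 3; sign now -1
(68615/8689) = (7792/8689)   [reduce mod 8689]
7792 = 2^4·487; (2/8689) = +1 since 8689 mod 8 = 1, so (7792/8689) = (+1)^4·(487/8689); sign now -1
reciprocity: (487/8689) = +1·(8689/487) since 487 mod 4 = 3, 8689 mod 4 = 1; sign now -1
(8689/487) = (410/487)   [reduce mod 487]
410 = 2^1·205; (2/487) = +1 since 487 mod 8 = 7, so (410/487) = (+1)^1·(205/487); sign now -1
reciprocity: (205/487) = +1·(487/205) since 205 mod 4 = 1, 487 mod 4 = 3; sign now -1
(487/205) = (77/205)   [reduce mod 205]
reciprocity: (77/205) = +1·(205/77) since 77 mod 4 = 1, 205 mod 4 = 1; sign now -1
(205/77) = (51/77)   [reduce mod 77]
reciprocity: (51/77) = +1·(77/51) since 51 mod 4 = 3, 77 mod 4 = 1; sign now -1
(77/51) = (26/51)   [reduce mod 51]
26 = 2^1·13; (2/51) = -1 since 51 mod 8 = 3, so (26/51) = (-1)^1·(13/51); sign now +1
reciprocity: (13/51) = +1·(51/13) since 13 mod 4 = 1, 51 mod 4 = 3; sign now +1
(51/13) = (12/13)   [reduce mod 13]
12 = 2^2·3; (2/13) = -1 since 13 mod 8 = 5, so (12/13) = (-1)^2·(3/13); sign now +1
reciprocity: (3/13) = +1·(13/3) since 3 mod 4 = 3, 13 mod 4 = 1; sign now +1
(13/3) = (1/3)   [reduce mod 3]
(1/3) = 1; final value = sign = +1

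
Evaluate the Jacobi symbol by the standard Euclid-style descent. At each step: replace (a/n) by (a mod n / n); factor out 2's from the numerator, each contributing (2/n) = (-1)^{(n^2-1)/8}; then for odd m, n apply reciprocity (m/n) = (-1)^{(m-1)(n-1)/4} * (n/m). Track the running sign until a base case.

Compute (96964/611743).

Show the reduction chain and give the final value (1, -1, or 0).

1

96964 = 2^2·24241; (2/611743) = +1 since 611743 mod 8 = 7, so (96964/611743) = (+1)^2·(24241/611743); sign now +1
reciprocity: (24241/611743) = +1·(611743/24241) since 24241 mod 4 = 1, 611743 mod 4 = 3; sign now +1
(611743/24241) = (5718/24241)   [reduce mod 24241]
5718 = 2^1·2859; (2/24241) = +1 since 24241 mod 8 = 1, so (5718/24241) = (+1)^1·(2859/24241); sign now +1
reciprocity: (2859/24241) = +1·(24241/2859) since 2859 mod 4 = 3, 24241 mod 4 = 1; sign now +1
(24241/2859) = (1369/2859)   [reduce mod 2859]
reciprocity: (1369/2859) = +1·(2859/1369) since 1369 mod 4 = 1, 2859 mod 4 = 3; sign now +1
(2859/1369) = (121/1369)   [reduce mod 1369]
reciprocity: (121/1369) = +1·(1369/121) since 121 mod 4 = 1, 1369 mod 4 = 1; sign now +1
(1369/121) = (38/121)   [reduce mod 121]
38 = 2^1·19; (2/121) = +1 since 121 mod 8 = 1, so (38/121) = (+1)^1·(19/121); sign now +1
reciprocity: (19/121) = +1·(121/19) since 19 mod 4 = 3, 121 mod 4 = 1; sign now +1
(121/19) = (7/19)   [reduce mod 19]
reciprocity: (7/19) = -1·(19/7) since 7 mod 4 = 3, 19 mod 4 = 3; sign now -1
(19/7) = (5/7)   [reduce mod 7]
reciprocity: (5/7) = +1·(7/5) since 5 mod 4 = 1, 7 mod 4 = 3; sign now -1
(7/5) = (2/5)   [reduce mod 5]
2 = 2^1·1; (2/5) = -1 since 5 mod 8 = 5, so (2/5) = (-1)^1·(1/5); sign now +1
(1/5) = 1; final value = sign = +1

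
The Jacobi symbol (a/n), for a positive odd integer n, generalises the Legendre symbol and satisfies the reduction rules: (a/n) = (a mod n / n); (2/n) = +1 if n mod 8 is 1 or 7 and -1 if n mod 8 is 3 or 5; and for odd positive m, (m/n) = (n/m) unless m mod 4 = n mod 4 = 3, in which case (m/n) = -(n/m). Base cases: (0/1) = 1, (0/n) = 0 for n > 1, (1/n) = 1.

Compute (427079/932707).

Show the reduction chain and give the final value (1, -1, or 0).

reciprocity: (427079/932707) = -1·(932707/427079) since 427079 mod 4 = 3, 932707 mod 4 = 3; sign now -1
(932707/427079) = (78549/427079)   [reduce mod 427079]
reciprocity: (78549/427079) = +1·(427079/78549) since 78549 mod 4 = 1, 427079 mod 4 = 3; sign now -1
(427079/78549) = (34334/78549)   [reduce mod 78549]
34334 = 2^1·17167; (2/78549) = -1 since 78549 mod 8 = 5, so (34334/78549) = (-1)^1·(17167/78549); sign now +1
reciprocity: (17167/78549) = +1·(78549/17167) since 17167 mod 4 = 3, 78549 mod 4 = 1; sign now +1
(78549/17167) = (9881/17167)   [reduce mod 17167]
reciprocity: (9881/17167) = +1·(17167/9881) since 9881 mod 4 = 1, 17167 mod 4 = 3; sign now +1
(17167/9881) = (7286/9881)   [reduce mod 9881]
7286 = 2^1·3643; (2/9881) = +1 since 9881 mod 8 = 1, so (7286/9881) = (+1)^1·(3643/9881); sign now +1
reciprocity: (3643/9881) = +1·(9881/3643) since 3643 mod 4 = 3, 9881 mod 4 = 1; sign now +1
(9881/3643) = (2595/3643)   [reduce mod 3643]
reciprocity: (2595/3643) = -1·(3643/2595) since 2595 mod 4 = 3, 3643 mod 4 = 3; sign now -1
(3643/2595) = (1048/2595)   [reduce mod 2595]
1048 = 2^3·131; (2/2595) = -1 since 2595 mod 8 = 3, so (1048/2595) = (-1)^3·(131/2595); sign now +1
reciprocity: (131/2595) = -1·(2595/131) since 131 mod 4 = 3, 2595 mod 4 = 3; sign now -1
(2595/131) = (106/131)   [reduce mod 131]
106 = 2^1·53; (2/131) = -1 since 131 mod 8 = 3, so (106/131) = (-1)^1·(53/131); sign now +1
reciprocity: (53/131) = +1·(131/53) since 53 mod 4 = 1, 131 mod 4 = 3; sign now +1
(131/53) = (25/53)   [reduce mod 53]
reciprocity: (25/53) = +1·(53/25) since 25 mod 4 = 1, 53 mod 4 = 1; sign now +1
(53/25) = (3/25)   [reduce mod 25]
reciprocity: (3/25) = +1·(25/3) since 3 mod 4 = 3, 25 mod 4 = 1; sign now +1
(25/3) = (1/3)   [reduce mod 3]
(1/3) = 1; final value = sign = +1

1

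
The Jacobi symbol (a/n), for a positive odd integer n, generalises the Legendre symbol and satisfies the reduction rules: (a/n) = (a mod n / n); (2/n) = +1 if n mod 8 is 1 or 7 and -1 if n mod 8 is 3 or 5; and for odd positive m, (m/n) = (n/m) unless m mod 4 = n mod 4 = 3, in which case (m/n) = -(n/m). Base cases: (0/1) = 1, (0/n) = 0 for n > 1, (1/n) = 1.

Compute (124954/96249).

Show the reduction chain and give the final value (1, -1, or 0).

1

(124954/96249): 124954 mod 96249 = 28705, so (124954/96249) = (28705/96249)
flip (28705/96249) -> (96249/28705): both odd, 28705 mod 4 = 1, 96249 mod 4 = 1, so the flip contributes +1; sign now +1
(96249/28705): 96249 mod 28705 = 10134, so (96249/28705) = (10134/28705)
factor out 2^1: 10134 = 2^1·5067; with 28705 mod 8 = 1, (2/28705) = +1; sign now +1; continue with (5067/28705)
flip (5067/28705) -> (28705/5067): both odd, 5067 mod 4 = 3, 28705 mod 4 = 1, so the flip contributes +1; sign now +1
(28705/5067): 28705 mod 5067 = 3370, so (28705/5067) = (3370/5067)
factor out 2^1: 3370 = 2^1·1685; with 5067 mod 8 = 3, (2/5067) = -1; sign now -1; continue with (1685/5067)
flip (1685/5067) -> (5067/1685): both odd, 1685 mod 4 = 1, 5067 mod 4 = 3, so the flip contributes +1; sign now -1
(5067/1685): 5067 mod 1685 = 12, so (5067/1685) = (12/1685)
factor out 2^2: 12 = 2^2·3; with 1685 mod 8 = 5, (2/1685) = -1; sign now -1; continue with (3/1685)
flip (3/1685) -> (1685/3): both odd, 3 mod 4 = 3, 1685 mod 4 = 1, so the flip contributes +1; sign now -1
(1685/3): 1685 mod 3 = 2, so (1685/3) = (2/3)
factor out 2^1: 2 = 2^1·1; with 3 mod 8 = 3, (2/3) = -1; sign now +1; continue with (1/3)
reached (1/3) = 1, so the symbol is +1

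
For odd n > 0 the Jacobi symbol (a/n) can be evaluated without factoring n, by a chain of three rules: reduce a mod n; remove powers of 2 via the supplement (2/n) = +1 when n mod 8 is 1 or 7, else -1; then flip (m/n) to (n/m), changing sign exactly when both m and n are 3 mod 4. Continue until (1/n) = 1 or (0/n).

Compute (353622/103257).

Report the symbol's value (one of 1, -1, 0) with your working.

0

(353622/103257) = (43851/103257)   [reduce mod 103257]
reciprocity: (43851/103257) = +1·(103257/43851) since 43851 mod 4 = 3, 103257 mod 4 = 1; sign now +1
(103257/43851) = (15555/43851)   [reduce mod 43851]
reciprocity: (15555/43851) = -1·(43851/15555) since 15555 mod 4 = 3, 43851 mod 4 = 3; sign now -1
(43851/15555) = (12741/15555)   [reduce mod 15555]
reciprocity: (12741/15555) = +1·(15555/12741) since 12741 mod 4 = 1, 15555 mod 4 = 3; sign now -1
(15555/12741) = (2814/12741)   [reduce mod 12741]
2814 = 2^1·1407; (2/12741) = -1 since 12741 mod 8 = 5, so (2814/12741) = (-1)^1·(1407/12741); sign now +1
reciprocity: (1407/12741) = +1·(12741/1407) since 1407 mod 4 = 3, 12741 mod 4 = 1; sign now +1
(12741/1407) = (78/1407)   [reduce mod 1407]
78 = 2^1·39; (2/1407) = +1 since 1407 mod 8 = 7, so (78/1407) = (+1)^1·(39/1407); sign now +1
reciprocity: (39/1407) = -1·(1407/39) since 39 mod 4 = 3, 1407 mod 4 = 3; sign now -1
(1407/39) = (3/39)   [reduce mod 39]
reciprocity: (3/39) = -1·(39/3) since 3 mod 4 = 3, 39 mod 4 = 3; sign now +1
(39/3) = (0/3)   [reduce mod 3]
(0/3) = 0   [gcd(a, n) > 1]; final value = 0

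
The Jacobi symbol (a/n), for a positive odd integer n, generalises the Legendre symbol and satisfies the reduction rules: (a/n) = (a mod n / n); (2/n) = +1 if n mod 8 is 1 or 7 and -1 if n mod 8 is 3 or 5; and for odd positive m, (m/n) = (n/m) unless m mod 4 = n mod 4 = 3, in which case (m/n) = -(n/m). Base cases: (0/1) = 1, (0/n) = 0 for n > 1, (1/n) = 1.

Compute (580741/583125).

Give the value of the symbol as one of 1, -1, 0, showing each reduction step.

flip (580741/583125) -> (583125/580741): both odd, 580741 mod 4 = 1, 583125 mod 4 = 1, so the flip contributes +1; sign now +1
(583125/580741): 583125 mod 580741 = 2384, so (583125/580741) = (2384/580741)
factor out 2^4: 2384 = 2^4·149; with 580741 mod 8 = 5, (2/580741) = -1; sign now +1; continue with (149/580741)
flip (149/580741) -> (580741/149): both odd, 149 mod 4 = 1, 580741 mod 4 = 1, so the flip contributes +1; sign now +1
(580741/149): 580741 mod 149 = 88, so (580741/149) = (88/149)
factor out 2^3: 88 = 2^3·11; with 149 mod 8 = 5, (2/149) = -1; sign now -1; continue with (11/149)
flip (11/149) -> (149/11): both odd, 11 mod 4 = 3, 149 mod 4 = 1, so the flip contributes +1; sign now -1
(149/11): 149 mod 11 = 6, so (149/11) = (6/11)
factor out 2^1: 6 = 2^1·3; with 11 mod 8 = 3, (2/11) = -1; sign now +1; continue with (3/11)
flip (3/11) -> (11/3): both odd, 3 mod 4 = 3, 11 mod 4 = 3, so the flip contributes -1; sign now -1
(11/3): 11 mod 3 = 2, so (11/3) = (2/3)
factor out 2^1: 2 = 2^1·1; with 3 mod 8 = 3, (2/3) = -1; sign now +1; continue with (1/3)
reached (1/3) = 1, so the symbol is +1

1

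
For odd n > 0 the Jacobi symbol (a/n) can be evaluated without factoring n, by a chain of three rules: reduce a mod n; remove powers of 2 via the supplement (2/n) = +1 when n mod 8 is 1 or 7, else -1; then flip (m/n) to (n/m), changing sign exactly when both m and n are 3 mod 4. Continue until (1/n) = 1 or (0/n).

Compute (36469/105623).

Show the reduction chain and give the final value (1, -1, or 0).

reciprocity: (36469/105623) = +1·(105623/36469) since 36469 mod 4 = 1, 105623 mod 4 = 3; sign now +1
(105623/36469) = (32685/36469)   [reduce mod 36469]
reciprocity: (32685/36469) = +1·(36469/32685) since 32685 mod 4 = 1, 36469 mod 4 = 1; sign now +1
(36469/32685) = (3784/32685)   [reduce mod 32685]
3784 = 2^3·473; (2/32685) = -1 since 32685 mod 8 = 5, so (3784/32685) = (-1)^3·(473/32685); sign now -1
reciprocity: (473/32685) = +1·(32685/473) since 473 mod 4 = 1, 32685 mod 4 = 1; sign now -1
(32685/473) = (48/473)   [reduce mod 473]
48 = 2^4·3; (2/473) = +1 since 473 mod 8 = 1, so (48/473) = (+1)^4·(3/473); sign now -1
reciprocity: (3/473) = +1·(473/3) since 3 mod 4 = 3, 473 mod 4 = 1; sign now -1
(473/3) = (2/3)   [reduce mod 3]
2 = 2^1·1; (2/3) = -1 since 3 mod 8 = 3, so (2/3) = (-1)^1·(1/3); sign now +1
(1/3) = 1; final value = sign = +1

1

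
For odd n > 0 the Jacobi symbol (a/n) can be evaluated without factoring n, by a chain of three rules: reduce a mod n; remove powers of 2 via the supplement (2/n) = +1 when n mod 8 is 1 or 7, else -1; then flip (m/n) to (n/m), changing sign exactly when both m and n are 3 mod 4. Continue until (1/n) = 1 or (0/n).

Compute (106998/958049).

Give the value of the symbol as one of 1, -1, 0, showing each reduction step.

-1

106998 = 2^1·53499; (2/958049) = +1 since 958049 mod 8 = 1, so (106998/958049) = (+1)^1·(53499/958049); sign now +1
reciprocity: (53499/958049) = +1·(958049/53499) since 53499 mod 4 = 3, 958049 mod 4 = 1; sign now +1
(958049/53499) = (48566/53499)   [reduce mod 53499]
48566 = 2^1·24283; (2/53499) = -1 since 53499 mod 8 = 3, so (48566/53499) = (-1)^1·(24283/53499); sign now -1
reciprocity: (24283/53499) = -1·(53499/24283) since 24283 mod 4 = 3, 53499 mod 4 = 3; sign now +1
(53499/24283) = (4933/24283)   [reduce mod 24283]
reciprocity: (4933/24283) = +1·(24283/4933) since 4933 mod 4 = 1, 24283 mod 4 = 3; sign now +1
(24283/4933) = (4551/4933)   [reduce mod 4933]
reciprocity: (4551/4933) = +1·(4933/4551) since 4551 mod 4 = 3, 4933 mod 4 = 1; sign now +1
(4933/4551) = (382/4551)   [reduce mod 4551]
382 = 2^1·191; (2/4551) = +1 since 4551 mod 8 = 7, so (382/4551) = (+1)^1·(191/4551); sign now +1
reciprocity: (191/4551) = -1·(4551/191) since 191 mod 4 = 3, 4551 mod 4 = 3; sign now -1
(4551/191) = (158/191)   [reduce mod 191]
158 = 2^1·79; (2/191) = +1 since 191 mod 8 = 7, so (158/191) = (+1)^1·(79/191); sign now -1
reciprocity: (79/191) = -1·(191/79) since 79 mod 4 = 3, 191 mod 4 = 3; sign now +1
(191/79) = (33/79)   [reduce mod 79]
reciprocity: (33/79) = +1·(79/33) since 33 mod 4 = 1, 79 mod 4 = 3; sign now +1
(79/33) = (13/33)   [reduce mod 33]
reciprocity: (13/33) = +1·(33/13) since 13 mod 4 = 1, 33 mod 4 = 1; sign now +1
(33/13) = (7/13)   [reduce mod 13]
reciprocity: (7/13) = +1·(13/7) since 7 mod 4 = 3, 13 mod 4 = 1; sign now +1
(13/7) = (6/7)   [reduce mod 7]
6 = 2^1·3; (2/7) = +1 since 7 mod 8 = 7, so (6/7) = (+1)^1·(3/7); sign now +1
reciprocity: (3/7) = -1·(7/3) since 3 mod 4 = 3, 7 mod 4 = 3; sign now -1
(7/3) = (1/3)   [reduce mod 3]
(1/3) = 1; final value = sign = -1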